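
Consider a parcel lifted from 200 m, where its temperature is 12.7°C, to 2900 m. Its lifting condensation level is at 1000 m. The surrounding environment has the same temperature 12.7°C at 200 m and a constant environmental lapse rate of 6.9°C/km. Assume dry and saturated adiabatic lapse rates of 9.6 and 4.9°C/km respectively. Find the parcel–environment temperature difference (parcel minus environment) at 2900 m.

Parcel:
  Dry to 1000 m: -9.6 × 0.8 km = -7.68°C, so T = 5.02°C.
  Saturated to 2900 m: -4.9 × 1.9 km = -9.31°C, so T = -4.29°C.
Environment:
  Environment to 2900 m: -6.9 × 2.7 km = -18.63°C, so T = -5.93°C.
T_parcel − T_env = -4.29 − (-5.93) = +1.64°C

+1.64°C (parcel warmer than environment)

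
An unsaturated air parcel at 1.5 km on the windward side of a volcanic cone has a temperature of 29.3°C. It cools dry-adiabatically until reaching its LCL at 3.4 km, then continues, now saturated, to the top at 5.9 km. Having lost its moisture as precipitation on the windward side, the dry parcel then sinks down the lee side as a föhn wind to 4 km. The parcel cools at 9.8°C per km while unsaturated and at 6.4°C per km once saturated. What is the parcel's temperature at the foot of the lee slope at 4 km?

13.3°C

From 1500 m to 3400 m (dry): cools by 9.8 × 1.9 = 18.62°C, giving 10.68°C.
From 3400 m to 5900 m (saturated): cools by 6.4 × 2.5 = 16°C, giving -5.32°C.
From 5900 m to 4000 m (dry descent): warms by 9.8 × 1.9 = 18.62°C, giving 13.3°C.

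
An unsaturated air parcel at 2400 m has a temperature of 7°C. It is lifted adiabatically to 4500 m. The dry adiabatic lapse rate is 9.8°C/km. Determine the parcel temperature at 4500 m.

2400 → 4500 m (dry adiabatic, 9.8°C/km): ΔT = -9.8 × 2.1 = -20.58°C → T = -13.58°C

-13.58°C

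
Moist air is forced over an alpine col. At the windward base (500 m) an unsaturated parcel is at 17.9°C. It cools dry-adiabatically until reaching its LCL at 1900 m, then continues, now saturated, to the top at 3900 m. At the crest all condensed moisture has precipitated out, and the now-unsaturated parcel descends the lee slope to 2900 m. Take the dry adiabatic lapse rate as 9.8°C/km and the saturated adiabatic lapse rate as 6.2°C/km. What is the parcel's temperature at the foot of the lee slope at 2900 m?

Dry to 1900 m: -9.8 × 1.4 km = -13.72°C, so T = 4.18°C.
Saturated to 3900 m: -6.2 × 2 km = -12.4°C, so T = -8.22°C.
Dry descent to 2900 m: +9.8 × 1 km = +9.8°C, so T = 1.58°C.

1.58°C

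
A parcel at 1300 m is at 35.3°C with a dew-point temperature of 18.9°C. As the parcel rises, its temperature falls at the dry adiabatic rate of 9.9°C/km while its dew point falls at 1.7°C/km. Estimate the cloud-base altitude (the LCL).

3300 m

T and T_d converge at 9.9 − 1.7 = 8.2°C per km
Height above start = (35.3 − 18.9) / 8.2 = 2 km
LCL altitude = 1300 m + 2000 m = 3300 m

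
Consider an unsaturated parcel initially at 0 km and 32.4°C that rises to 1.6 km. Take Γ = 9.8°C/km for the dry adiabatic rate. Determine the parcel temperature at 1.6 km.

16.72°C

From 0 m to 1600 m (dry adiabatic): cools by 9.8 × 1.6 = 15.68°C, giving 16.72°C.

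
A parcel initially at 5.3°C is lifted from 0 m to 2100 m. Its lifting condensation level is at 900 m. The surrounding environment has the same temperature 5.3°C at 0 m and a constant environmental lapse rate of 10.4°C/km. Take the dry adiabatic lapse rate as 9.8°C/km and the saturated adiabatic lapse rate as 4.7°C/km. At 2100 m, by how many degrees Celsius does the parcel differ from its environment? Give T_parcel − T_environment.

Parcel:
  Dry to 900 m: -9.8 × 0.9 km = -8.82°C, so T = -3.52°C.
  Saturated to 2100 m: -4.7 × 1.2 km = -5.64°C, so T = -9.16°C.
Environment:
  Environment to 2100 m: -10.4 × 2.1 km = -21.84°C, so T = -16.54°C.
T_parcel − T_env = -9.16 − (-16.54) = +7.38°C

+7.38°C (parcel warmer than environment)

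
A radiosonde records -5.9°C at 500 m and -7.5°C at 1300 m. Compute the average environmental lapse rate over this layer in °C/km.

2°C/km

Γ = −ΔT/Δz = (-5.9 − (-7.5)) / (1300 − 500) m
  = 1.6°C / 0.8 km = 2°C/km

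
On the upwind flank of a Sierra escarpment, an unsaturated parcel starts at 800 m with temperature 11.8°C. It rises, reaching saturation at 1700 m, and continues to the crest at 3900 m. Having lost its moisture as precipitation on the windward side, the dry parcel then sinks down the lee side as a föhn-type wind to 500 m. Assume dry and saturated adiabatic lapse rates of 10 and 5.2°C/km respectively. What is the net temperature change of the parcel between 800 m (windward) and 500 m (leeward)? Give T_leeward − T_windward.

From 800 m to 1700 m (dry): cools by 10 × 0.9 = 9°C, giving 2.8°C.
From 1700 m to 3900 m (saturated): cools by 5.2 × 2.2 = 11.44°C, giving -8.64°C.
From 3900 m to 500 m (dry descent): warms by 10 × 3.4 = 34°C, giving 25.36°C.
Net change vs windward start: 25.36 − 11.8 = +13.56°C

+13.56°C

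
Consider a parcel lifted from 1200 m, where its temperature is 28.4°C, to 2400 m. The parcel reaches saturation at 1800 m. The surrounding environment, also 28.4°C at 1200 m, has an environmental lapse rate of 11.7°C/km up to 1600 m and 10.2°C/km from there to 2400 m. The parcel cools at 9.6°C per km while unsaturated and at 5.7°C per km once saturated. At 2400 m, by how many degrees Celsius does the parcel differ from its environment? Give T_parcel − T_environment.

Parcel:
  1200 → 1800 m (dry, 9.6°C/km): ΔT = -9.6 × 0.6 = -5.76°C → T = 22.64°C
  1800 → 2400 m (saturated, 5.7°C/km): ΔT = -5.7 × 0.6 = -3.42°C → T = 19.22°C
Environment:
  1200 → 1600 m (environment, lower layer, 11.7°C/km): ΔT = -11.7 × 0.4 = -4.68°C → T = 23.72°C
  1600 → 2400 m (environment, upper layer, 10.2°C/km): ΔT = -10.2 × 0.8 = -8.16°C → T = 15.56°C
T_parcel − T_env = 19.22 − 15.56 = +3.66°C

+3.66°C (parcel warmer than environment)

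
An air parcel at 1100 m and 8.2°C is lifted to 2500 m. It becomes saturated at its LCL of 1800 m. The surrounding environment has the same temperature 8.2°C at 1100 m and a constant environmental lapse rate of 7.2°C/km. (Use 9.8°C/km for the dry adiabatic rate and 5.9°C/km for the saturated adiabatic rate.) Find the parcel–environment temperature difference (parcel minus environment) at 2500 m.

Parcel:
  Dry to 1800 m: -9.8 × 0.7 km = -6.86°C, so T = 1.34°C.
  Saturated to 2500 m: -5.9 × 0.7 km = -4.13°C, so T = -2.79°C.
Environment:
  Environment to 2500 m: -7.2 × 1.4 km = -10.08°C, so T = -1.88°C.
T_parcel − T_env = -2.79 − (-1.88) = -0.91°C

-0.91°C (parcel cooler than environment)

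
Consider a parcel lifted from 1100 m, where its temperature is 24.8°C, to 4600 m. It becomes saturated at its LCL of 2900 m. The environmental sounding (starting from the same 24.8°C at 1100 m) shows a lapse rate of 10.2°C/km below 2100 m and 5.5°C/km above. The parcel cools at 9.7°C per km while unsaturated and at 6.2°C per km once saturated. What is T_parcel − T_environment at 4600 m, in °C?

Parcel:
  Dry to 2900 m: -9.7 × 1.8 km = -17.46°C, so T = 7.34°C.
  Saturated to 4600 m: -6.2 × 1.7 km = -10.54°C, so T = -3.2°C.
Environment:
  Environment, lower layer to 2100 m: -10.2 × 1 km = -10.2°C, so T = 14.6°C.
  Environment, upper layer to 4600 m: -5.5 × 2.5 km = -13.75°C, so T = 0.85°C.
T_parcel − T_env = -3.2 − 0.85 = -4.05°C

-4.05°C (parcel cooler than environment)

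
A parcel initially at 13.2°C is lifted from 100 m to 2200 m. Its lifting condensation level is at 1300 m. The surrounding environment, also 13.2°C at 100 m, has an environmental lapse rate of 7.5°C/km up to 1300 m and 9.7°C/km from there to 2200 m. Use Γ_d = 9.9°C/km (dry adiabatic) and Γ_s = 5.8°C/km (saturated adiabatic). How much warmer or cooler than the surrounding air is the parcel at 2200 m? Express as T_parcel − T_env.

Parcel:
  100 → 1300 m (dry, 9.9°C/km): ΔT = -9.9 × 1.2 = -11.88°C → T = 1.32°C
  1300 → 2200 m (saturated, 5.8°C/km): ΔT = -5.8 × 0.9 = -5.22°C → T = -3.9°C
Environment:
  100 → 1300 m (environment, lower layer, 7.5°C/km): ΔT = -7.5 × 1.2 = -9°C → T = 4.2°C
  1300 → 2200 m (environment, upper layer, 9.7°C/km): ΔT = -9.7 × 0.9 = -8.73°C → T = -4.53°C
T_parcel − T_env = -3.9 − (-4.53) = +0.63°C

+0.63°C (parcel warmer than environment)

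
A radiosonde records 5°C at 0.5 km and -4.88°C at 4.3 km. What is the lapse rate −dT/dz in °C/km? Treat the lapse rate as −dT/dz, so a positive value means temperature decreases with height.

Γ = −ΔT/Δz = (5 − (-4.88)) / (4300 − 500) m
  = 9.88°C / 3.8 km = 2.6°C/km

2.6°C/km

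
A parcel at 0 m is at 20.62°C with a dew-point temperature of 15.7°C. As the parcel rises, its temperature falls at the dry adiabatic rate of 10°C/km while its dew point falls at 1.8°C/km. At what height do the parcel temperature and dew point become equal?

T and T_d converge at 10 − 1.8 = 8.2°C per km
Height above start = (20.62 − 15.7) / 8.2 = 0.6 km
LCL altitude = 0 m + 600 m = 600 m

600 m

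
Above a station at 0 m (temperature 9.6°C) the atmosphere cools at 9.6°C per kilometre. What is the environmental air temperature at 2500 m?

-14.4°C

0 → 2500 m (environmental, 9.6°C/km): ΔT = -9.6 × 2.5 = -24°C → T = -14.4°C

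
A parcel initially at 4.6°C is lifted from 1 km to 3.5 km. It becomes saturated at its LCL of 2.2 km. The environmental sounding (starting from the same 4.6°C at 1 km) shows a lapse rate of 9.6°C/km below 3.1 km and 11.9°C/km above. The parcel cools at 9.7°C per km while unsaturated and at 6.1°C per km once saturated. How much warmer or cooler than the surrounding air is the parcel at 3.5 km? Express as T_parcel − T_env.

+5.35°C (parcel warmer than environment)

Parcel:
  1000–2200 m, dry: Δz = 1.2 km ⇒ ΔT = -11.64°C; T = -7.04°C
  2200–3500 m, saturated: Δz = 1.3 km ⇒ ΔT = -7.93°C; T = -14.97°C
Environment:
  1000–3100 m, environment, lower layer: Δz = 2.1 km ⇒ ΔT = -20.16°C; T = -15.56°C
  3100–3500 m, environment, upper layer: Δz = 0.4 km ⇒ ΔT = -4.76°C; T = -20.32°C
T_parcel − T_env = -14.97 − (-20.32) = +5.35°C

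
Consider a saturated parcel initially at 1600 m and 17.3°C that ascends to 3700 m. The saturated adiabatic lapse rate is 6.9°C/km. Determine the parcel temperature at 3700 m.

2.81°C

1600 → 3700 m (saturated adiabatic, 6.9°C/km): ΔT = -6.9 × 2.1 = -14.49°C → T = 2.81°C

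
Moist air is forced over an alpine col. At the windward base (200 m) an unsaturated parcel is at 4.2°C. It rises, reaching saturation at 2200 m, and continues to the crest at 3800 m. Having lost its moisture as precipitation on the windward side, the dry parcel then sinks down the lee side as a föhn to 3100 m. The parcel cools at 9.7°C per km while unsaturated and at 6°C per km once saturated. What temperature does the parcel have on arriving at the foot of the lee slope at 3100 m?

-18.01°C

From 200 m to 2200 m (dry): cools by 9.7 × 2 = 19.4°C, giving -15.2°C.
From 2200 m to 3800 m (saturated): cools by 6 × 1.6 = 9.6°C, giving -24.8°C.
From 3800 m to 3100 m (dry descent): warms by 9.7 × 0.7 = 6.79°C, giving -18.01°C.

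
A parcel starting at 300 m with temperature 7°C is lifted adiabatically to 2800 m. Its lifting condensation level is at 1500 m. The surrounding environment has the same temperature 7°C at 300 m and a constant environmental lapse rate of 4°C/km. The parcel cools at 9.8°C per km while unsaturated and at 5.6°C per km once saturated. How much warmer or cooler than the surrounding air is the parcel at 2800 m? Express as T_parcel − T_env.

Parcel:
  300 → 1500 m (dry, 9.8°C/km): ΔT = -9.8 × 1.2 = -11.76°C → T = -4.76°C
  1500 → 2800 m (saturated, 5.6°C/km): ΔT = -5.6 × 1.3 = -7.28°C → T = -12.04°C
Environment:
  300 → 2800 m (environment, 4°C/km): ΔT = -4 × 2.5 = -10°C → T = -3°C
T_parcel − T_env = -12.04 − (-3) = -9.04°C

-9.04°C (parcel cooler than environment)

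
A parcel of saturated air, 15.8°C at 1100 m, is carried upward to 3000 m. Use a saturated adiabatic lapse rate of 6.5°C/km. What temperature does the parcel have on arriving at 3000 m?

3.45°C

From 1100 m to 3000 m (saturated adiabatic): cools by 6.5 × 1.9 = 12.35°C, giving 3.45°C.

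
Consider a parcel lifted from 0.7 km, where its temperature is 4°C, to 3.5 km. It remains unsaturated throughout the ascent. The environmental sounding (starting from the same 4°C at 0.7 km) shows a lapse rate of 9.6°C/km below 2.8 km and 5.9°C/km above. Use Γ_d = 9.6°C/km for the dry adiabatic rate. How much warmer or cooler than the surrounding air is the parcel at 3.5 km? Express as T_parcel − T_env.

Parcel:
  From 700 m to 3500 m (dry): cools by 9.6 × 2.8 = 26.88°C, giving -22.88°C.
Environment:
  From 700 m to 2800 m (environment, lower layer): cools by 9.6 × 2.1 = 20.16°C, giving -16.16°C.
  From 2800 m to 3500 m (environment, upper layer): cools by 5.9 × 0.7 = 4.13°C, giving -20.29°C.
T_parcel − T_env = -22.88 − (-20.29) = -2.59°C

-2.59°C (parcel cooler than environment)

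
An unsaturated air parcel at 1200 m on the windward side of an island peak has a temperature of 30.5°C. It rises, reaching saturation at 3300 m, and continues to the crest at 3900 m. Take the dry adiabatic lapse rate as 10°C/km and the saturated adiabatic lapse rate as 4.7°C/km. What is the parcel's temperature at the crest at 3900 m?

6.68°C

From 1200 m to 3300 m (dry): cools by 10 × 2.1 = 21°C, giving 9.5°C.
From 3300 m to 3900 m (saturated): cools by 4.7 × 0.6 = 2.82°C, giving 6.68°C.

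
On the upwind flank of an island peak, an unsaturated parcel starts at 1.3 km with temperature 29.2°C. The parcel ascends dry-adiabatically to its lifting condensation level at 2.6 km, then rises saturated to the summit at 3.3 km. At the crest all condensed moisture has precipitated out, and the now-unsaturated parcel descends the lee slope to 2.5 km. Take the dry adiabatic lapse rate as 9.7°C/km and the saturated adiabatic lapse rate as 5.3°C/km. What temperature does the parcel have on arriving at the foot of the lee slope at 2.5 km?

From 1300 m to 2600 m (dry): cools by 9.7 × 1.3 = 12.61°C, giving 16.59°C.
From 2600 m to 3300 m (saturated): cools by 5.3 × 0.7 = 3.71°C, giving 12.88°C.
From 3300 m to 2500 m (dry descent): warms by 9.7 × 0.8 = 7.76°C, giving 20.64°C.

20.64°C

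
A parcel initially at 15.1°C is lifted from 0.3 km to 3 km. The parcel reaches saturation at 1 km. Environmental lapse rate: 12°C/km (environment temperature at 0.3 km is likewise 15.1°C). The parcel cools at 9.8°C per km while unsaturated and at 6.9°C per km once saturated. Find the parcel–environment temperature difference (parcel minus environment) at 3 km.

+11.74°C (parcel warmer than environment)

Parcel:
  300 → 1000 m (dry, 9.8°C/km): ΔT = -9.8 × 0.7 = -6.86°C → T = 8.24°C
  1000 → 3000 m (saturated, 6.9°C/km): ΔT = -6.9 × 2 = -13.8°C → T = -5.56°C
Environment:
  300 → 3000 m (environment, 12°C/km): ΔT = -12 × 2.7 = -32.4°C → T = -17.3°C
T_parcel − T_env = -5.56 − (-17.3) = +11.74°C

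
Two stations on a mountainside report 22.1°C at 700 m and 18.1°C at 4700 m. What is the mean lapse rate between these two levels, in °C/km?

Γ = −ΔT/Δz = (22.1 − 18.1) / (4700 − 700) m
  = 4°C / 4 km = 1°C/km

1°C/km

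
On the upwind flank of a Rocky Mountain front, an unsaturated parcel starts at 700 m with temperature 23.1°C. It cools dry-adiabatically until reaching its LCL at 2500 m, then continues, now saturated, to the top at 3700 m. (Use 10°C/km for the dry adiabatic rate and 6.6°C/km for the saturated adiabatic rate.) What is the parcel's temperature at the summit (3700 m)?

-2.82°C

Dry to 2500 m: -10 × 1.8 km = -18°C, so T = 5.1°C.
Saturated to 3700 m: -6.6 × 1.2 km = -7.92°C, so T = -2.82°C.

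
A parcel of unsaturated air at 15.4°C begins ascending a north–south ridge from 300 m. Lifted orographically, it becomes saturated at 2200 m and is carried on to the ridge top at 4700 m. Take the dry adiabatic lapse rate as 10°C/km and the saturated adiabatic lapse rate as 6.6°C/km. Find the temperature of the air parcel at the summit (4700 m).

-20.1°C

300 → 2200 m (dry, 10°C/km): ΔT = -10 × 1.9 = -19°C → T = -3.6°C
2200 → 4700 m (saturated, 6.6°C/km): ΔT = -6.6 × 2.5 = -16.5°C → T = -20.1°C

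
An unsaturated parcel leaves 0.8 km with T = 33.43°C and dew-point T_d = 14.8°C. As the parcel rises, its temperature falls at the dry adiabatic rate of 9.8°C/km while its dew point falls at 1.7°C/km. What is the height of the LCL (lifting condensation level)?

T and T_d converge at 9.8 − 1.7 = 8.1°C per km
Height above start = (33.43 − 14.8) / 8.1 = 2.3 km
LCL altitude = 800 m + 2300 m = 3100 m

3.1 km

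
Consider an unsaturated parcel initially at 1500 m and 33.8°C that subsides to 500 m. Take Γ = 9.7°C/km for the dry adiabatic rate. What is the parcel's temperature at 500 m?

1500–500 m, dry adiabatic: Δz = 1 km ⇒ ΔT = +9.7°C; T = 43.5°C

43.5°C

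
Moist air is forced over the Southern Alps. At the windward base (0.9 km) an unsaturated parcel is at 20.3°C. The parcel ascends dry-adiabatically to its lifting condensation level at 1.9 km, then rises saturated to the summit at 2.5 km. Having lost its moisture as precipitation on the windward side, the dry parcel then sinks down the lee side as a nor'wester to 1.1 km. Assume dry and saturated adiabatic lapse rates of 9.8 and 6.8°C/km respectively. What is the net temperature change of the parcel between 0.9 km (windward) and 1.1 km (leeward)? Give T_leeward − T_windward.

-0.16°C

From 900 m to 1900 m (dry): cools by 9.8 × 1 = 9.8°C, giving 10.5°C.
From 1900 m to 2500 m (saturated): cools by 6.8 × 0.6 = 4.08°C, giving 6.42°C.
From 2500 m to 1100 m (dry descent): warms by 9.8 × 1.4 = 13.72°C, giving 20.14°C.
Net change vs windward start: 20.14 − 20.3 = -0.16°C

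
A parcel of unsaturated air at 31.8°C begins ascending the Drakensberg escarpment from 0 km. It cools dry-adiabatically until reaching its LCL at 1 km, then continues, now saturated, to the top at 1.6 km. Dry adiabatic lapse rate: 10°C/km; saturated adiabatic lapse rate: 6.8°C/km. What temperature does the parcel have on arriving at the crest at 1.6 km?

0 → 1000 m (dry, 10°C/km): ΔT = -10 × 1 = -10°C → T = 21.8°C
1000 → 1600 m (saturated, 6.8°C/km): ΔT = -6.8 × 0.6 = -4.08°C → T = 17.72°C

17.72°C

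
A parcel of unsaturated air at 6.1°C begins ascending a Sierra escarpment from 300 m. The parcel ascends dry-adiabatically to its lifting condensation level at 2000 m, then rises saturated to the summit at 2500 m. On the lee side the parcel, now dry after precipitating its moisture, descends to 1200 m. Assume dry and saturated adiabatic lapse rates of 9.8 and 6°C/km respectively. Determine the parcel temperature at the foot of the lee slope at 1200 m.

From 300 m to 2000 m (dry): cools by 9.8 × 1.7 = 16.66°C, giving -10.56°C.
From 2000 m to 2500 m (saturated): cools by 6 × 0.5 = 3°C, giving -13.56°C.
From 2500 m to 1200 m (dry descent): warms by 9.8 × 1.3 = 12.74°C, giving -0.82°C.

-0.82°C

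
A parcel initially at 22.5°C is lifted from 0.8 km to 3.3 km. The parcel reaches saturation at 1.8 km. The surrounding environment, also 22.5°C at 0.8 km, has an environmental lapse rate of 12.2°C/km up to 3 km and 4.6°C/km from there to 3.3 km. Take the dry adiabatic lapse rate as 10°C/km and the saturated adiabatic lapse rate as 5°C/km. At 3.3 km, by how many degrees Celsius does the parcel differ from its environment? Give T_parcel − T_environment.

Parcel:
  Dry to 1800 m: -10 × 1 km = -10°C, so T = 12.5°C.
  Saturated to 3300 m: -5 × 1.5 km = -7.5°C, so T = 5°C.
Environment:
  Environment, lower layer to 3000 m: -12.2 × 2.2 km = -26.84°C, so T = -4.34°C.
  Environment, upper layer to 3300 m: -4.6 × 0.3 km = -1.38°C, so T = -5.72°C.
T_parcel − T_env = 5 − (-5.72) = +10.72°C

+10.72°C (parcel warmer than environment)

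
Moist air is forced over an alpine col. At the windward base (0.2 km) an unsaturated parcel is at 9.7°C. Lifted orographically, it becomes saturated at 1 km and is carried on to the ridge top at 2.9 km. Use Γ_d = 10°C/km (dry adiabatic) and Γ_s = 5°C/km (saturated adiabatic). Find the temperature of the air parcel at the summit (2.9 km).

200 → 1000 m (dry, 10°C/km): ΔT = -10 × 0.8 = -8°C → T = 1.7°C
1000 → 2900 m (saturated, 5°C/km): ΔT = -5 × 1.9 = -9.5°C → T = -7.8°C

-7.8°C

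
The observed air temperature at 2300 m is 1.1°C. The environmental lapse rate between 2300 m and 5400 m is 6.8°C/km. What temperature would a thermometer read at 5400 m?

-19.98°C

2300–5400 m, environmental: Δz = 3.1 km ⇒ ΔT = -21.08°C; T = -19.98°C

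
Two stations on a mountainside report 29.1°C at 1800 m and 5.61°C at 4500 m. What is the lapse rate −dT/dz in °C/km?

8.7°C/km

Γ = −ΔT/Δz = (29.1 − 5.61) / (4500 − 1800) m
  = 23.49°C / 2.7 km = 8.7°C/km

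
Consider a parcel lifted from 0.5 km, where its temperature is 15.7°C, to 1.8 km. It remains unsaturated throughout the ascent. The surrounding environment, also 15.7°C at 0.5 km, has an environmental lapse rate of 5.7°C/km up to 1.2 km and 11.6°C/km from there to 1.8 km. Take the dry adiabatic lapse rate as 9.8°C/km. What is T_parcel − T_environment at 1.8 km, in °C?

Parcel:
  Dry to 1800 m: -9.8 × 1.3 km = -12.74°C, so T = 2.96°C.
Environment:
  Environment, lower layer to 1200 m: -5.7 × 0.7 km = -3.99°C, so T = 11.71°C.
  Environment, upper layer to 1800 m: -11.6 × 0.6 km = -6.96°C, so T = 4.75°C.
T_parcel − T_env = 2.96 − 4.75 = -1.79°C

-1.79°C (parcel cooler than environment)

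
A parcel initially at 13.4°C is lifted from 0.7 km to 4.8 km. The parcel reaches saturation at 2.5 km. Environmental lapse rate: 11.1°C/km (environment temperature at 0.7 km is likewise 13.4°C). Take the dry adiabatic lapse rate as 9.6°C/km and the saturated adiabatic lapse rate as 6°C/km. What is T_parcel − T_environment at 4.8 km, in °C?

Parcel:
  700–2500 m, dry: Δz = 1.8 km ⇒ ΔT = -17.28°C; T = -3.88°C
  2500–4800 m, saturated: Δz = 2.3 km ⇒ ΔT = -13.8°C; T = -17.68°C
Environment:
  700–4800 m, environment: Δz = 4.1 km ⇒ ΔT = -45.51°C; T = -32.11°C
T_parcel − T_env = -17.68 − (-32.11) = +14.43°C

+14.43°C (parcel warmer than environment)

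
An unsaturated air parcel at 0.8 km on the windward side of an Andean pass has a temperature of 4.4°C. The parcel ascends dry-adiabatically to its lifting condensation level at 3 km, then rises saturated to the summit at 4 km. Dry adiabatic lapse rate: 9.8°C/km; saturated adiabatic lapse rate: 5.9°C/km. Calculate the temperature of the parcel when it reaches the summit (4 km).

-23.06°C

From 800 m to 3000 m (dry): cools by 9.8 × 2.2 = 21.56°C, giving -17.16°C.
From 3000 m to 4000 m (saturated): cools by 5.9 × 1 = 5.9°C, giving -23.06°C.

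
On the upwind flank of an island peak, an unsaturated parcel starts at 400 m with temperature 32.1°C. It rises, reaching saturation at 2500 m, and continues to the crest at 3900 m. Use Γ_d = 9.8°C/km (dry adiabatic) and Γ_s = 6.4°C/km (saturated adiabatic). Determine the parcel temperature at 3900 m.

2.56°C

400 → 2500 m (dry, 9.8°C/km): ΔT = -9.8 × 2.1 = -20.58°C → T = 11.52°C
2500 → 3900 m (saturated, 6.4°C/km): ΔT = -6.4 × 1.4 = -8.96°C → T = 2.56°C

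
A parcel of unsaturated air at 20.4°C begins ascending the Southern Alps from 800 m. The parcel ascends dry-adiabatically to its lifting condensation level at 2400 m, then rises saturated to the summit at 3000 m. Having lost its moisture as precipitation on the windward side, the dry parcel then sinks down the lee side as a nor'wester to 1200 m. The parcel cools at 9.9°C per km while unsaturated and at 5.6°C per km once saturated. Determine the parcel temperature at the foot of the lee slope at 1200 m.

19.02°C

800 → 2400 m (dry, 9.9°C/km): ΔT = -9.9 × 1.6 = -15.84°C → T = 4.56°C
2400 → 3000 m (saturated, 5.6°C/km): ΔT = -5.6 × 0.6 = -3.36°C → T = 1.2°C
3000 → 1200 m (dry descent, 9.9°C/km): ΔT = +9.9 × 1.8 = +17.82°C → T = 19.02°C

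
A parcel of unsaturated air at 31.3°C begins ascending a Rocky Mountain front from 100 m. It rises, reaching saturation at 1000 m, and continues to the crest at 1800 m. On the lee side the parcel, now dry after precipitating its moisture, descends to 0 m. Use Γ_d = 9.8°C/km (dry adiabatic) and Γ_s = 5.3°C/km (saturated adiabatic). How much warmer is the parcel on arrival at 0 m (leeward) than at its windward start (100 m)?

+4.58°C

From 100 m to 1000 m (dry): cools by 9.8 × 0.9 = 8.82°C, giving 22.48°C.
From 1000 m to 1800 m (saturated): cools by 5.3 × 0.8 = 4.24°C, giving 18.24°C.
From 1800 m to 0 m (dry descent): warms by 9.8 × 1.8 = 17.64°C, giving 35.88°C.
Net change vs windward start: 35.88 − 31.3 = +4.58°C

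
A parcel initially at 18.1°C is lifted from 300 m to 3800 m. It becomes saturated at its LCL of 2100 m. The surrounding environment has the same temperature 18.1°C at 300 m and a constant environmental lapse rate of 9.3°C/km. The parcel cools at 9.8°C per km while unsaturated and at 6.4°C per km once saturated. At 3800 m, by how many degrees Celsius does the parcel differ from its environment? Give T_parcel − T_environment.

+4.03°C (parcel warmer than environment)

Parcel:
  Dry to 2100 m: -9.8 × 1.8 km = -17.64°C, so T = 0.46°C.
  Saturated to 3800 m: -6.4 × 1.7 km = -10.88°C, so T = -10.42°C.
Environment:
  Environment to 3800 m: -9.3 × 3.5 km = -32.55°C, so T = -14.45°C.
T_parcel − T_env = -10.42 − (-14.45) = +4.03°C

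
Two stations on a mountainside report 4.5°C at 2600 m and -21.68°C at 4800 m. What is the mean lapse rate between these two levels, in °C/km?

11.9°C/km

Γ = −ΔT/Δz = (4.5 − (-21.68)) / (4800 − 2600) m
  = 26.18°C / 2.2 km = 11.9°C/km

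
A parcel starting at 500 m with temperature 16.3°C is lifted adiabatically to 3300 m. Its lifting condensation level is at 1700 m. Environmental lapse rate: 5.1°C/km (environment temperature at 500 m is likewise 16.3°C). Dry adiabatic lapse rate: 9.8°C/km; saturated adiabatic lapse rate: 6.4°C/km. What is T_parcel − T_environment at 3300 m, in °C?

-7.72°C (parcel cooler than environment)

Parcel:
  From 500 m to 1700 m (dry): cools by 9.8 × 1.2 = 11.76°C, giving 4.54°C.
  From 1700 m to 3300 m (saturated): cools by 6.4 × 1.6 = 10.24°C, giving -5.7°C.
Environment:
  From 500 m to 3300 m (environment): cools by 5.1 × 2.8 = 14.28°C, giving 2.02°C.
T_parcel − T_env = -5.7 − 2.02 = -7.72°C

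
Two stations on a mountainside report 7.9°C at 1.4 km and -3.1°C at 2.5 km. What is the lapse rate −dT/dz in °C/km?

10°C/km

Γ = −ΔT/Δz = (7.9 − (-3.1)) / (2500 − 1400) m
  = 11°C / 1.1 km = 10°C/km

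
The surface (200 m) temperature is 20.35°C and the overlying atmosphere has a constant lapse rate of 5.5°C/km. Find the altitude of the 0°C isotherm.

3900 m

Height above start = (20.35 − 0) / 5.5 = 3.7 km
Altitude = 200 m + 3700 m = 3900 m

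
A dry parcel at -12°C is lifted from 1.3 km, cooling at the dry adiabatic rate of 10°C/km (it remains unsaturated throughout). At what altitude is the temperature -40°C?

Height above start = (-12 − (-40)) / 10 = 2.8 km
Altitude = 1300 m + 2800 m = 4100 m

4.1 km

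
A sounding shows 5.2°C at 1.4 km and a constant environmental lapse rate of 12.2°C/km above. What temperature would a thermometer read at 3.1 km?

1400–3100 m, environmental: Δz = 1.7 km ⇒ ΔT = -20.74°C; T = -15.54°C

-15.54°C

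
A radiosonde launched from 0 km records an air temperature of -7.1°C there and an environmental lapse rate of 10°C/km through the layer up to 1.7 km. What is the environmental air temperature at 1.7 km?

Environmental to 1700 m: -10 × 1.7 km = -17°C, so T = -24.1°C.

-24.1°C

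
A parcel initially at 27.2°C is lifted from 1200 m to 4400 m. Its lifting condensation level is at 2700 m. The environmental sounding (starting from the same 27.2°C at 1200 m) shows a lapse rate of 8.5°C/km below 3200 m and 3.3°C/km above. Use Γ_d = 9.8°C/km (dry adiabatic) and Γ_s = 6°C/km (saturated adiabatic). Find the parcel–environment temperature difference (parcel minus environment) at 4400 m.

Parcel:
  1200–2700 m, dry: Δz = 1.5 km ⇒ ΔT = -14.7°C; T = 12.5°C
  2700–4400 m, saturated: Δz = 1.7 km ⇒ ΔT = -10.2°C; T = 2.3°C
Environment:
  1200–3200 m, environment, lower layer: Δz = 2 km ⇒ ΔT = -17°C; T = 10.2°C
  3200–4400 m, environment, upper layer: Δz = 1.2 km ⇒ ΔT = -3.96°C; T = 6.24°C
T_parcel − T_env = 2.3 − 6.24 = -3.94°C

-3.94°C (parcel cooler than environment)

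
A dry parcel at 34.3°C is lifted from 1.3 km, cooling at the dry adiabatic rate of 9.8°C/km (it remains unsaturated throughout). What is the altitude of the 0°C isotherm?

4.8 km

Height above start = (34.3 − 0) / 9.8 = 3.5 km
Altitude = 1300 m + 3500 m = 4800 m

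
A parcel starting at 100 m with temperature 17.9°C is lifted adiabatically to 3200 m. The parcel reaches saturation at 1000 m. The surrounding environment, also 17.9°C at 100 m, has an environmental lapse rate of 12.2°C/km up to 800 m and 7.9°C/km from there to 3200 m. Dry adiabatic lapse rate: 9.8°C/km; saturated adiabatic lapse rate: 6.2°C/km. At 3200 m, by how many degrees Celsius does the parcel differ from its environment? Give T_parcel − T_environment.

Parcel:
  From 100 m to 1000 m (dry): cools by 9.8 × 0.9 = 8.82°C, giving 9.08°C.
  From 1000 m to 3200 m (saturated): cools by 6.2 × 2.2 = 13.64°C, giving -4.56°C.
Environment:
  From 100 m to 800 m (environment, lower layer): cools by 12.2 × 0.7 = 8.54°C, giving 9.36°C.
  From 800 m to 3200 m (environment, upper layer): cools by 7.9 × 2.4 = 18.96°C, giving -9.6°C.
T_parcel − T_env = -4.56 − (-9.6) = +5.04°C

+5.04°C (parcel warmer than environment)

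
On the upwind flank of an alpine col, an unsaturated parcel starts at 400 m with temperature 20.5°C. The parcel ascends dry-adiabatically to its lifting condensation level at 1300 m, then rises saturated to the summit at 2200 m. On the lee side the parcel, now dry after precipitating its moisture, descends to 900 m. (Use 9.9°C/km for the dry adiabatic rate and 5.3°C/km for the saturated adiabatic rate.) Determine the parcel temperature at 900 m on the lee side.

Dry to 1300 m: -9.9 × 0.9 km = -8.91°C, so T = 11.59°C.
Saturated to 2200 m: -5.3 × 0.9 km = -4.77°C, so T = 6.82°C.
Dry descent to 900 m: +9.9 × 1.3 km = +12.87°C, so T = 19.69°C.

19.69°C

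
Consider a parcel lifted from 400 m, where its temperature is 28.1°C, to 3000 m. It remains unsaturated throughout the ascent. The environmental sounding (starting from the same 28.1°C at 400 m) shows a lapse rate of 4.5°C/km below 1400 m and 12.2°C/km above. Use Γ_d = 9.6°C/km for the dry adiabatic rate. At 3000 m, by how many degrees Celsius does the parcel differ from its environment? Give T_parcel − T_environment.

Parcel:
  Dry to 3000 m: -9.6 × 2.6 km = -24.96°C, so T = 3.14°C.
Environment:
  Environment, lower layer to 1400 m: -4.5 × 1 km = -4.5°C, so T = 23.6°C.
  Environment, upper layer to 3000 m: -12.2 × 1.6 km = -19.52°C, so T = 4.08°C.
T_parcel − T_env = 3.14 − 4.08 = -0.94°C

-0.94°C (parcel cooler than environment)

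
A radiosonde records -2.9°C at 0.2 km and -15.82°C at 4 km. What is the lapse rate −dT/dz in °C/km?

3.4°C/km

Γ = −ΔT/Δz = (-2.9 − (-15.82)) / (4000 − 200) m
  = 12.92°C / 3.8 km = 3.4°C/km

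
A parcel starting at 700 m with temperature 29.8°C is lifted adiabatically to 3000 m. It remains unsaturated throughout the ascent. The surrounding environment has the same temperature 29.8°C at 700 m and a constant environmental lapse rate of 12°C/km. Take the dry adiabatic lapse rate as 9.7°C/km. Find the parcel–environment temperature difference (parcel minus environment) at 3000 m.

Parcel:
  700 → 3000 m (dry, 9.7°C/km): ΔT = -9.7 × 2.3 = -22.31°C → T = 7.49°C
Environment:
  700 → 3000 m (environment, 12°C/km): ΔT = -12 × 2.3 = -27.6°C → T = 2.2°C
T_parcel − T_env = 7.49 − 2.2 = +5.29°C

+5.29°C (parcel warmer than environment)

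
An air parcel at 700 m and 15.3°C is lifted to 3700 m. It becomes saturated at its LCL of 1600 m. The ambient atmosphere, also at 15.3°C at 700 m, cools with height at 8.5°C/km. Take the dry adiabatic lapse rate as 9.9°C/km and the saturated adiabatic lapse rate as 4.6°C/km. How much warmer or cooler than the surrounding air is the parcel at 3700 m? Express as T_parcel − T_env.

+6.93°C (parcel warmer than environment)

Parcel:
  700 → 1600 m (dry, 9.9°C/km): ΔT = -9.9 × 0.9 = -8.91°C → T = 6.39°C
  1600 → 3700 m (saturated, 4.6°C/km): ΔT = -4.6 × 2.1 = -9.66°C → T = -3.27°C
Environment:
  700 → 3700 m (environment, 8.5°C/km): ΔT = -8.5 × 3 = -25.5°C → T = -10.2°C
T_parcel − T_env = -3.27 − (-10.2) = +6.93°C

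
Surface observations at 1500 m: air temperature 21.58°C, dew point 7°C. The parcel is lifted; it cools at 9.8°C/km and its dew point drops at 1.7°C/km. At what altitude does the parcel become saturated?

T and T_d converge at 9.8 − 1.7 = 8.1°C per km
Height above start = (21.58 − 7) / 8.1 = 1.8 km
LCL altitude = 1500 m + 1800 m = 3300 m

3300 m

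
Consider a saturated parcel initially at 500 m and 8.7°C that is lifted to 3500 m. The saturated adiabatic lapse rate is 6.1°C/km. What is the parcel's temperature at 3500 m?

-9.6°C

From 500 m to 3500 m (saturated adiabatic): cools by 6.1 × 3 = 18.3°C, giving -9.6°C.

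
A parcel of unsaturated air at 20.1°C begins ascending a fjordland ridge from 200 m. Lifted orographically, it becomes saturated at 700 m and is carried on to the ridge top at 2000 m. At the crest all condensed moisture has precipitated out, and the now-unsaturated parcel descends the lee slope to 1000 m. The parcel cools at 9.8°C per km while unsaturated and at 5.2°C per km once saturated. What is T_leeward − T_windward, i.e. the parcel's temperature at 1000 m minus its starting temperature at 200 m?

-1.86°C

Dry to 700 m: -9.8 × 0.5 km = -4.9°C, so T = 15.2°C.
Saturated to 2000 m: -5.2 × 1.3 km = -6.76°C, so T = 8.44°C.
Dry descent to 1000 m: +9.8 × 1 km = +9.8°C, so T = 18.24°C.
Net change vs windward start: 18.24 − 20.1 = -1.86°C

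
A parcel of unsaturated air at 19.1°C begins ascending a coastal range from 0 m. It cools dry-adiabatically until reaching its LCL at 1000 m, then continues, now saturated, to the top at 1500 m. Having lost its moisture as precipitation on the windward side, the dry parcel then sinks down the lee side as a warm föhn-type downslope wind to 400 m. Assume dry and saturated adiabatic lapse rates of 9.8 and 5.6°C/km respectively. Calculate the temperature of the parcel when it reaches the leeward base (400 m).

0 → 1000 m (dry, 9.8°C/km): ΔT = -9.8 × 1 = -9.8°C → T = 9.3°C
1000 → 1500 m (saturated, 5.6°C/km): ΔT = -5.6 × 0.5 = -2.8°C → T = 6.5°C
1500 → 400 m (dry descent, 9.8°C/km): ΔT = +9.8 × 1.1 = +10.78°C → T = 17.28°C

17.28°C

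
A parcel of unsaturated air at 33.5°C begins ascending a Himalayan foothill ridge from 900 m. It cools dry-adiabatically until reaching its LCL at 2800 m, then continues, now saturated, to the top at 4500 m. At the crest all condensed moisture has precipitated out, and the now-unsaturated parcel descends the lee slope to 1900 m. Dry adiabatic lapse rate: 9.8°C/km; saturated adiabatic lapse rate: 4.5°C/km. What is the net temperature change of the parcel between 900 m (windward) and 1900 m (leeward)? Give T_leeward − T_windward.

900 → 2800 m (dry, 9.8°C/km): ΔT = -9.8 × 1.9 = -18.62°C → T = 14.88°C
2800 → 4500 m (saturated, 4.5°C/km): ΔT = -4.5 × 1.7 = -7.65°C → T = 7.23°C
4500 → 1900 m (dry descent, 9.8°C/km): ΔT = +9.8 × 2.6 = +25.48°C → T = 32.71°C
Net change vs windward start: 32.71 − 33.5 = -0.79°C

-0.79°C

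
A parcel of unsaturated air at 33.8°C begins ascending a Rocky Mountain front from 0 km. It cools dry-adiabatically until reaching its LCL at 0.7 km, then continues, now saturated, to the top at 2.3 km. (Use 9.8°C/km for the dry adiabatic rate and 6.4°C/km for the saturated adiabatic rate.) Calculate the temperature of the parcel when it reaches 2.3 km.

0 → 700 m (dry, 9.8°C/km): ΔT = -9.8 × 0.7 = -6.86°C → T = 26.94°C
700 → 2300 m (saturated, 6.4°C/km): ΔT = -6.4 × 1.6 = -10.24°C → T = 16.7°C

16.7°C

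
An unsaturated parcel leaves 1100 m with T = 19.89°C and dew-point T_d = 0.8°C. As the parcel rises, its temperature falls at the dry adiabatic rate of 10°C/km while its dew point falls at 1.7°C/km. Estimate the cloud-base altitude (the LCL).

T and T_d converge at 10 − 1.7 = 8.3°C per km
Height above start = (19.89 − 0.8) / 8.3 = 2.3 km
LCL altitude = 1100 m + 2300 m = 3400 m

3400 m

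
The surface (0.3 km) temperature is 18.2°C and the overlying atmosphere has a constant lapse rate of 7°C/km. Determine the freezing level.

Height above start = (18.2 − 0) / 7 = 2.6 km
Altitude = 300 m + 2600 m = 2900 m

2.9 km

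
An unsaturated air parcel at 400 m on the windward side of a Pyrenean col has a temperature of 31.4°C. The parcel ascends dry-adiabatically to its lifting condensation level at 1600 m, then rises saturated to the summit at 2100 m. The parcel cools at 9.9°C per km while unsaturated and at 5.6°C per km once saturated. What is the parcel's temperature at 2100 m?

16.72°C

400 → 1600 m (dry, 9.9°C/km): ΔT = -9.9 × 1.2 = -11.88°C → T = 19.52°C
1600 → 2100 m (saturated, 5.6°C/km): ΔT = -5.6 × 0.5 = -2.8°C → T = 16.72°C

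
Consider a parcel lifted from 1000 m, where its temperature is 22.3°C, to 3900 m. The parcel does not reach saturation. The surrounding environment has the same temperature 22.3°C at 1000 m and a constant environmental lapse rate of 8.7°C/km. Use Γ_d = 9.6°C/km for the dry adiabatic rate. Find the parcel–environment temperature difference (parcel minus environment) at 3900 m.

Parcel:
  1000 → 3900 m (dry, 9.6°C/km): ΔT = -9.6 × 2.9 = -27.84°C → T = -5.54°C
Environment:
  1000 → 3900 m (environment, 8.7°C/km): ΔT = -8.7 × 2.9 = -25.23°C → T = -2.93°C
T_parcel − T_env = -5.54 − (-2.93) = -2.61°C

-2.61°C (parcel cooler than environment)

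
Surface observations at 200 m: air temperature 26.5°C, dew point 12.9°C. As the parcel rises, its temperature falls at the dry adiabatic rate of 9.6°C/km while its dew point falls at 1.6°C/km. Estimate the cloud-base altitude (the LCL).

T and T_d converge at 9.6 − 1.6 = 8°C per km
Height above start = (26.5 − 12.9) / 8 = 1.7 km
LCL altitude = 200 m + 1700 m = 1900 m

1900 m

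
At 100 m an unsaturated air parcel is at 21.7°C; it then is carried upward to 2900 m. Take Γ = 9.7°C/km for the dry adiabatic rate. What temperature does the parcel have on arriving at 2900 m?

-5.46°C

100–2900 m, dry adiabatic: Δz = 2.8 km ⇒ ΔT = -27.16°C; T = -5.46°C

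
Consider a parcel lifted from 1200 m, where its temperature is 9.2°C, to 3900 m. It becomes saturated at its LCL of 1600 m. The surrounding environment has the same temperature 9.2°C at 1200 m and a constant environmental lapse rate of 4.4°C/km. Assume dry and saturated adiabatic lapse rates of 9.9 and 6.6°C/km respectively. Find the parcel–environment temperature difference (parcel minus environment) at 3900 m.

-7.26°C (parcel cooler than environment)

Parcel:
  1200 → 1600 m (dry, 9.9°C/km): ΔT = -9.9 × 0.4 = -3.96°C → T = 5.24°C
  1600 → 3900 m (saturated, 6.6°C/km): ΔT = -6.6 × 2.3 = -15.18°C → T = -9.94°C
Environment:
  1200 → 3900 m (environment, 4.4°C/km): ΔT = -4.4 × 2.7 = -11.88°C → T = -2.68°C
T_parcel − T_env = -9.94 − (-2.68) = -7.26°C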